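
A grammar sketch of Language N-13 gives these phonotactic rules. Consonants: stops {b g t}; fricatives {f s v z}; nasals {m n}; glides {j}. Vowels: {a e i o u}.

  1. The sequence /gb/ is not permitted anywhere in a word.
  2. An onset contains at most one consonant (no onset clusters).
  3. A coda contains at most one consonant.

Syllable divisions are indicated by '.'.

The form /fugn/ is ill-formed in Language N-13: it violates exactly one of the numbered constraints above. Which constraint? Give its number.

3

/fugn/: syllable 1 coda /gn/ has 2 consonants (> 1).
This is a violation of constraint 3: "A coda contains at most one consonant."
The remaining constraints (1, 2) are satisfied.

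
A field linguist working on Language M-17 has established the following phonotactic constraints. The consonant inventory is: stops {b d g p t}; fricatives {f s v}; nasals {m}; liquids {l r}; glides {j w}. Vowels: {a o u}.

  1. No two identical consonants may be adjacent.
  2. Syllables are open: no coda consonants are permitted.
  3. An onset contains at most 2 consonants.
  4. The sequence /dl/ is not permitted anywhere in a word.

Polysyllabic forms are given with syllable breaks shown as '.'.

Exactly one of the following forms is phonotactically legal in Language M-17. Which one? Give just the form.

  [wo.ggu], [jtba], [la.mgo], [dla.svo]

[wo.ggu] — violates constraint 1: adjacent identical consonants /gg/ → phonotactically illegal
[jtba] — violates constraint 3: syllable 1 onset /jtb/ has 3 consonants (> 2) → phonotactically illegal
[la.mgo] — σ1 onset /l/, coda /∅/ ok; σ2 onset /mg/ (2C), coda /∅/ ok → phonotactically legal
[dla.svo] — violates constraint 4: contains banned sequence /dl/ → phonotactically illegal

[la.mgo]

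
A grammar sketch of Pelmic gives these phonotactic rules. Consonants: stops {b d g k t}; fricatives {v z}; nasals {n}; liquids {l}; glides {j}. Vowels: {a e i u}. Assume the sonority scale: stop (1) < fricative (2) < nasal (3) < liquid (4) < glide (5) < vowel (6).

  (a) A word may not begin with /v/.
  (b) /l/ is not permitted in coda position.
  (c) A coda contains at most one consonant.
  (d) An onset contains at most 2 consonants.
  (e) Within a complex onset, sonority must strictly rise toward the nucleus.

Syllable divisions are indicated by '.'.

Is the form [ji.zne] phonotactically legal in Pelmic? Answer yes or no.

yes

[ji.zne] — σ1 onset /j/, coda /∅/ ok; σ2 onset /zn/ (2→3 rises), coda /∅/ ok → phonotactically legal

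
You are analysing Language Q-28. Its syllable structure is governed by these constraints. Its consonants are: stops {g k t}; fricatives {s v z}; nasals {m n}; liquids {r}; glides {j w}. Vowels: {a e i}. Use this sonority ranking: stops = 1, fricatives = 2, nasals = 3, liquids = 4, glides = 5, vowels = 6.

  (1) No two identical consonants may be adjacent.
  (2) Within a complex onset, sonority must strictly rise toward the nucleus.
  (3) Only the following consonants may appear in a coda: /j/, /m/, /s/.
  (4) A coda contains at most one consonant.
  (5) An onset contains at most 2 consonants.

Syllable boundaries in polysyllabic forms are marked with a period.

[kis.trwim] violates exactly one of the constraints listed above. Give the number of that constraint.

5

[kis.trwim]: syllable 2 onset /trw/ has 3 consonants (> 2).
This is a violation of constraint 5: "An onset contains at most 2 consonants."
The remaining constraints (1, 2, 3, 4) are satisfied.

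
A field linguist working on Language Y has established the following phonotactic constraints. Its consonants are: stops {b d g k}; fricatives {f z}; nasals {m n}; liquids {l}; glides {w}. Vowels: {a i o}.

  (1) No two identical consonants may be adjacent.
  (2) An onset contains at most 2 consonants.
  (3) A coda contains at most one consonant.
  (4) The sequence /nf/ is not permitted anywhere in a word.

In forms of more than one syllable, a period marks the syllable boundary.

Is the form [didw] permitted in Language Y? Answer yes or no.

[didw] — violates constraint 3: syllable 1 coda /dw/ has 2 consonants (> 1) → not permitted

no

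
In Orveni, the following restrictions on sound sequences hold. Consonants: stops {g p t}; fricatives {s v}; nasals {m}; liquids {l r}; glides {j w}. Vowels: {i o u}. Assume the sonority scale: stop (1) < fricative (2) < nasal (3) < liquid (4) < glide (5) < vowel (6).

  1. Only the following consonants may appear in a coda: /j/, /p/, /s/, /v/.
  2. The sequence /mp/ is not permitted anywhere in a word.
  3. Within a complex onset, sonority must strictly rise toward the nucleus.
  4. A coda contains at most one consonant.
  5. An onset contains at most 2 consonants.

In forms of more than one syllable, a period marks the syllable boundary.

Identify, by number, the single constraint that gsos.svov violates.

gsos.svov: syllable 2 onset /sv/: /s/ (fricative, 2) → /v/ (fricative, 2) does not rise.
This is a violation of constraint 3: "Within a complex onset, sonority must strictly rise toward the nucleus."
The remaining constraints (1, 2, 4, 5) are satisfied.

3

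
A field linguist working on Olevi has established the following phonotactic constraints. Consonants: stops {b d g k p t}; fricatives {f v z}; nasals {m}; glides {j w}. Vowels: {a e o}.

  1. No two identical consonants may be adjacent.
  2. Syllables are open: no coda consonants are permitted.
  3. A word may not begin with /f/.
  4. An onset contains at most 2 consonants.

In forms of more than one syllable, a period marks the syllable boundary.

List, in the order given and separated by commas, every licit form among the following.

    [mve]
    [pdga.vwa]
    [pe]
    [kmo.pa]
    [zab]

[mve], [pe], [kmo.pa]

[mve] — σ1 onset /mv/ (2C), coda /∅/ ok → licit
[pdga.vwa] — violates constraint 4: syllable 1 onset /pdg/ has 3 consonants (> 2) → illicit
[pe] — σ1 onset /p/, coda /∅/ ok → licit
[kmo.pa] — σ1 onset /km/ (2C), coda /∅/ ok; σ2 onset /p/, coda /∅/ ok → licit
[zab] — violates constraint 2: syllable 1 coda /b/ has 1 consonant (> 0) → illicit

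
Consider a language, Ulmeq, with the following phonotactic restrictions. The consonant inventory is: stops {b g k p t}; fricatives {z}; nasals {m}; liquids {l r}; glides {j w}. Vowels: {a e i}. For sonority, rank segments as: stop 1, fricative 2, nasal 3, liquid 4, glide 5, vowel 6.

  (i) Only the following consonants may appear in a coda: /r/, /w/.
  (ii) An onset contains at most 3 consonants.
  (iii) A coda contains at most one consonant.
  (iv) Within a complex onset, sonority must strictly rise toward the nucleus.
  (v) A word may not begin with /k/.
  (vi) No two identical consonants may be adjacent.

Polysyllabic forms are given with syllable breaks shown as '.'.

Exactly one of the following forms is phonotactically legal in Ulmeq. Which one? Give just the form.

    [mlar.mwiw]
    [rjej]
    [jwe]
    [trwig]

[mlar.mwiw] — σ1 onset /ml/ (3→4 rises), coda /r/ ok; σ2 onset /mw/ (3→5 rises), coda /w/ ok → phonotactically legal
[rjej] — violates constraint (i): syllable 1 coda contains /j/, which is not a licensed coda consonant → phonotactically illegal
[jwe] — violates constraint (iv): syllable 1 onset /jw/: /j/ (glide, 5) → /w/ (glide, 5) does not rise → phonotactically illegal
[trwig] — violates constraint (i): syllable 1 coda contains /g/, which is not a licensed coda consonant → phonotactically illegal

[mlar.mwiw]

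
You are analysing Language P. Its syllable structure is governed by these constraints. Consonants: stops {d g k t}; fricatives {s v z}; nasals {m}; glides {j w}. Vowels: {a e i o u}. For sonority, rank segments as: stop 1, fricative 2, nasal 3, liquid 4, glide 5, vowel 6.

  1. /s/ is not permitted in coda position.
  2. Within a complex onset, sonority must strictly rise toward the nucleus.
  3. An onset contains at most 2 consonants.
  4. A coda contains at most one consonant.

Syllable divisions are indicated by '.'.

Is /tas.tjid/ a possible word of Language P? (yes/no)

/tas.tjid/ — violates constraint 1: syllable 1 coda contains /s/ → illicit

no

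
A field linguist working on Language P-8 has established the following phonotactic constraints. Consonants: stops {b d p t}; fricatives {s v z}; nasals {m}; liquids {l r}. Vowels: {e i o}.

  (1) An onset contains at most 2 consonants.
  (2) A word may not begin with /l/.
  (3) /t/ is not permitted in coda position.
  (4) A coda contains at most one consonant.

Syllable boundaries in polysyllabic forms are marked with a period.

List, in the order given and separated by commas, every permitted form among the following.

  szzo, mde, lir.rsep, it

mde

szzo — violates constraint 1: syllable 1 onset /szz/ has 3 consonants (> 2) → not permitted
mde — σ1 onset /md/ (2C), coda /∅/ ok → permitted
lir.rsep — violates constraint 2: word begins with /l/ → not permitted
it — violates constraint 3: syllable 1 coda contains /t/ → not permitted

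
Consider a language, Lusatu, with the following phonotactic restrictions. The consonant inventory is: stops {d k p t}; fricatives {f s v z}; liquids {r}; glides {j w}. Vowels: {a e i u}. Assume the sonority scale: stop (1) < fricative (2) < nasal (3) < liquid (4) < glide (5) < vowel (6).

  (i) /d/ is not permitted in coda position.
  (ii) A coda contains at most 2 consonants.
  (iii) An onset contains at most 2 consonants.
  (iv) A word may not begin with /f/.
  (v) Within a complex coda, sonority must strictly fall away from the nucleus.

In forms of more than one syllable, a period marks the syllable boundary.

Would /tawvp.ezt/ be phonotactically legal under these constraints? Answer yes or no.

no

/tawvp.ezt/ — violates constraint (ii): syllable 1 coda /wvp/ has 3 consonants (> 2) → phonotactically illegal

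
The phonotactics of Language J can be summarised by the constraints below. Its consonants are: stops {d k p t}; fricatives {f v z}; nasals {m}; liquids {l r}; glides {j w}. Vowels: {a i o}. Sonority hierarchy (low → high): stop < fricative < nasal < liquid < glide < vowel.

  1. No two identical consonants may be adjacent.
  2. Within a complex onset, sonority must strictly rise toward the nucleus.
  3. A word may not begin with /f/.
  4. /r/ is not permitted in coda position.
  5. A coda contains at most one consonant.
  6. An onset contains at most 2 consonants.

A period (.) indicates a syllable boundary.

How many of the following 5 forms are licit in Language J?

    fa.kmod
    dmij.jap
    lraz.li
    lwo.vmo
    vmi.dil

2

fa.kmod — violates constraint 3: word begins with /f/ → illicit
dmij.jap — violates constraint 1: adjacent identical consonants /jj/ → illicit
lraz.li — violates constraint 2: syllable 1 onset /lr/: /l/ (liquid, 4) → /r/ (liquid, 4) does not rise → illicit
lwo.vmo — σ1 onset /lw/ (4→5 rises), coda /∅/ ok; σ2 onset /vm/ (2→3 rises), coda /∅/ ok → licit
vmi.dil — σ1 onset /vm/ (2→3 rises), coda /∅/ ok; σ2 onset /d/, coda /l/ ok → licit
Licit: lwo.vmo, vmi.dil → 2.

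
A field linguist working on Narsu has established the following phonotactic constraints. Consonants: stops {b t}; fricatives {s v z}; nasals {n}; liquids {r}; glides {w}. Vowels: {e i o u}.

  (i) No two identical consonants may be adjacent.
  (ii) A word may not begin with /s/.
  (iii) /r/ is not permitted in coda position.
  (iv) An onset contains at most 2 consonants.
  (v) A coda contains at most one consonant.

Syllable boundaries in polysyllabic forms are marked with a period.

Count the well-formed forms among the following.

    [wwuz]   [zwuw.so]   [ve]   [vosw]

2

[wwuz] — violates constraint (i): adjacent identical consonants /ww/ → ill-formed
[zwuw.so] — σ1 onset /zw/ (2C), coda /w/ ok; σ2 onset /s/, coda /∅/ ok → well-formed
[ve] — σ1 onset /v/, coda /∅/ ok → well-formed
[vosw] — violates constraint (v): syllable 1 coda /sw/ has 2 consonants (> 1) → ill-formed
Well-formed: [zwuw.so], [ve] → 2.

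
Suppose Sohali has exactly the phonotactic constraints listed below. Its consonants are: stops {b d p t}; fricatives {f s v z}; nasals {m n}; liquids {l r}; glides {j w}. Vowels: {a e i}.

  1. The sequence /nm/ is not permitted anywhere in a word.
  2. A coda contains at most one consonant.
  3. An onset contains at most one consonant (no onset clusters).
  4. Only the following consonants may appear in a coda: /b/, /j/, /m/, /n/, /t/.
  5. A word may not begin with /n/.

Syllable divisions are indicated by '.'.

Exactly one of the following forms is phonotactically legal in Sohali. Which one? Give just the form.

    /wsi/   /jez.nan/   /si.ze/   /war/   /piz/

/wsi/ — violates constraint 3: syllable 1 onset /ws/ has 2 consonants (> 1) → phonotactically illegal
/jez.nan/ — violates constraint 4: syllable 1 coda contains /z/, which is not a licensed coda consonant → phonotactically illegal
/si.ze/ — σ1 onset /s/, coda /∅/ ok; σ2 onset /z/, coda /∅/ ok → phonotactically legal
/war/ — violates constraint 4: syllable 1 coda contains /r/, which is not a licensed coda consonant → phonotactically illegal
/piz/ — violates constraint 4: syllable 1 coda contains /z/, which is not a licensed coda consonant → phonotactically illegal

/si.ze/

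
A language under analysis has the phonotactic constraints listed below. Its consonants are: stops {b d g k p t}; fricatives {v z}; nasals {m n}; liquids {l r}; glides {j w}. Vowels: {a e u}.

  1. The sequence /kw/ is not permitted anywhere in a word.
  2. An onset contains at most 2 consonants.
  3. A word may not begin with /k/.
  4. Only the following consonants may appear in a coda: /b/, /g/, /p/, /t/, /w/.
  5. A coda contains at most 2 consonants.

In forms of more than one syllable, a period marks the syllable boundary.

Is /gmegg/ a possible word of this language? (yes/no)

yes

/gmegg/ — σ1 onset /gm/ (2C), coda /gg/ (2C) ok → licit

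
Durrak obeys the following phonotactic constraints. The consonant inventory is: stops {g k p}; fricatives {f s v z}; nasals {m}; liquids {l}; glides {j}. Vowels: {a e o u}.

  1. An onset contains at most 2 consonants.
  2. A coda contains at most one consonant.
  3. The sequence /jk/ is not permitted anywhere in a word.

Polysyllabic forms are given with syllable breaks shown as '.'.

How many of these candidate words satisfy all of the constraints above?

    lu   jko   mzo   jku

2

lu — σ1 onset /l/, coda /∅/ ok → well-formed
jko — violates constraint 3: contains banned sequence /jk/ → ill-formed
mzo — σ1 onset /mz/ (2C), coda /∅/ ok → well-formed
jku — violates constraint 3: contains banned sequence /jk/ → ill-formed
Well-formed: lu, mzo → 2.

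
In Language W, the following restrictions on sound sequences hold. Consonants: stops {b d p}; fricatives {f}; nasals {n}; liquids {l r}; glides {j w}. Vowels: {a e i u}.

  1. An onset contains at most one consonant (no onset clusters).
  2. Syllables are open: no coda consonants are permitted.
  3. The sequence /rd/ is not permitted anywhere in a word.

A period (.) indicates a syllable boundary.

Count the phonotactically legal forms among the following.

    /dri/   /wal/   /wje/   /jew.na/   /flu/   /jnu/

0

/dri/ — violates constraint 1: syllable 1 onset /dr/ has 2 consonants (> 1) → phonotactically illegal
/wal/ — violates constraint 2: syllable 1 coda /l/ has 1 consonant (> 0) → phonotactically illegal
/wje/ — violates constraint 1: syllable 1 onset /wj/ has 2 consonants (> 1) → phonotactically illegal
/jew.na/ — violates constraint 2: syllable 1 coda /w/ has 1 consonant (> 0) → phonotactically illegal
/flu/ — violates constraint 1: syllable 1 onset /fl/ has 2 consonants (> 1) → phonotactically illegal
/jnu/ — violates constraint 1: syllable 1 onset /jn/ has 2 consonants (> 1) → phonotactically illegal
No form is phonotactically legal → 0.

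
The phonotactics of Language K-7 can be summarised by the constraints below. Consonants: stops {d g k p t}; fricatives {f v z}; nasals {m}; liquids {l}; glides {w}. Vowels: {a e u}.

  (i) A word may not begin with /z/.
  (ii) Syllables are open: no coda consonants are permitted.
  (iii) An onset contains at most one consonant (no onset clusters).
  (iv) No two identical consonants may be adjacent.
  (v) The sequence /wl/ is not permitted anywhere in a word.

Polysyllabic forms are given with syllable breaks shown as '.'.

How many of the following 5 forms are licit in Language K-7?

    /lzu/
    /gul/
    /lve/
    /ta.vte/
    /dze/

0

/lzu/ — violates constraint (iii): syllable 1 onset /lz/ has 2 consonants (> 1) → illicit
/gul/ — violates constraint (ii): syllable 1 coda /l/ has 1 consonant (> 0) → illicit
/lve/ — violates constraint (iii): syllable 1 onset /lv/ has 2 consonants (> 1) → illicit
/ta.vte/ — violates constraint (iii): syllable 2 onset /vt/ has 2 consonants (> 1) → illicit
/dze/ — violates constraint (iii): syllable 1 onset /dz/ has 2 consonants (> 1) → illicit
No form is licit → 0.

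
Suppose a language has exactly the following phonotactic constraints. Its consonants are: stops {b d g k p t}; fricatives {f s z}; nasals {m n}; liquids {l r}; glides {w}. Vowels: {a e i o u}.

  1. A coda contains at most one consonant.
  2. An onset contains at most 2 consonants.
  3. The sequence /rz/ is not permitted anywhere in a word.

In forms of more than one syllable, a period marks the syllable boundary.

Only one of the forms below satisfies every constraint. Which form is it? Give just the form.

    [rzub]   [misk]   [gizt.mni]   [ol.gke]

[ol.gke]

[rzub] — violates constraint 3: contains banned sequence /rz/ → ill-formed
[misk] — violates constraint 1: syllable 1 coda /sk/ has 2 consonants (> 1) → ill-formed
[gizt.mni] — violates constraint 1: syllable 1 coda /zt/ has 2 consonants (> 1) → ill-formed
[ol.gke] — σ1 onset /∅/, coda /l/ ok; σ2 onset /gk/ (2C), coda /∅/ ok → well-formed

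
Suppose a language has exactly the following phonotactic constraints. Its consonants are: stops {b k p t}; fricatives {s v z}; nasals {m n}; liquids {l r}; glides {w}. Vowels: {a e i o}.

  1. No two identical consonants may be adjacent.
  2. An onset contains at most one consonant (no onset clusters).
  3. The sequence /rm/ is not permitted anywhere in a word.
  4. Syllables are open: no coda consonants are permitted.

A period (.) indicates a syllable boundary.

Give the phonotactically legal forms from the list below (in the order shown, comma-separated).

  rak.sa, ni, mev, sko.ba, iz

rak.sa — violates constraint 4: syllable 1 coda /k/ has 1 consonant (> 0) → phonotactically illegal
ni — σ1 onset /n/, coda /∅/ ok → phonotactically legal
mev — violates constraint 4: syllable 1 coda /v/ has 1 consonant (> 0) → phonotactically illegal
sko.ba — violates constraint 2: syllable 1 onset /sk/ has 2 consonants (> 1) → phonotactically illegal
iz — violates constraint 4: syllable 1 coda /z/ has 1 consonant (> 0) → phonotactically illegal

ni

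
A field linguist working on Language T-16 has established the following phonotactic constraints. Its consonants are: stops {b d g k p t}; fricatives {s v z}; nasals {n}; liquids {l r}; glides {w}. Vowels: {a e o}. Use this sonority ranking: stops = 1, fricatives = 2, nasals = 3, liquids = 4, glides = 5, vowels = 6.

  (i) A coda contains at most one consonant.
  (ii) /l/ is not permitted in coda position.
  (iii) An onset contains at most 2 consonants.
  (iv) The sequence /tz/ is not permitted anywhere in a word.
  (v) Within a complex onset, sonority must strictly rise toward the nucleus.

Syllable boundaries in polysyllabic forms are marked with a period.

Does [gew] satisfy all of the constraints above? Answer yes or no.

[gew] — σ1 onset /g/, coda /w/ ok → permitted

yes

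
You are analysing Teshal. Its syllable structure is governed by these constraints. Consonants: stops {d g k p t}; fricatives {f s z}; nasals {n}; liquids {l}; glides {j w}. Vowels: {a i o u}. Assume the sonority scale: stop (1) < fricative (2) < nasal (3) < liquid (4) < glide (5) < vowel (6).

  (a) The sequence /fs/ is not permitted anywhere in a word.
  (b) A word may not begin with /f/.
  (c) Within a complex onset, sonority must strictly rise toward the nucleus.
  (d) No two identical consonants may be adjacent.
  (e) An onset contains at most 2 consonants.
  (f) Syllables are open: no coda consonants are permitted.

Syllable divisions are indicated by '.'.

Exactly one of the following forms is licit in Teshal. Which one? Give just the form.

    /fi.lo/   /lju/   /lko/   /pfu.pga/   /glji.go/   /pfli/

/lju/

/fi.lo/ — violates constraint (b): word begins with /f/ → illicit
/lju/ — σ1 onset /lj/ (4→5 rises), coda /∅/ ok → licit
/lko/ — violates constraint (c): syllable 1 onset /lk/: /l/ (liquid, 4) → /k/ (stop, 1) does not rise → illicit
/pfu.pga/ — violates constraint (c): syllable 2 onset /pg/: /p/ (stop, 1) → /g/ (stop, 1) does not rise → illicit
/glji.go/ — violates constraint (e): syllable 1 onset /glj/ has 3 consonants (> 2) → illicit
/pfli/ — violates constraint (e): syllable 1 onset /pfl/ has 3 consonants (> 2) → illicit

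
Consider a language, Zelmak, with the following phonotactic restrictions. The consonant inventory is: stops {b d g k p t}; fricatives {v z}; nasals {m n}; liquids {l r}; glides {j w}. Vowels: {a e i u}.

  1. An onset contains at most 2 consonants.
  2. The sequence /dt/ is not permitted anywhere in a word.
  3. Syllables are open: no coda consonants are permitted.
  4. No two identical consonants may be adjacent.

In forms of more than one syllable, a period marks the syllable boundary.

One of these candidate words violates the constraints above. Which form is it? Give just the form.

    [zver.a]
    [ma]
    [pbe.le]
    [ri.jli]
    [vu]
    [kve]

[zver.a]

[zver.a] — violates constraint 3: syllable 1 coda /r/ has 1 consonant (> 0) → not permitted
[ma] — σ1 onset /m/, coda /∅/ ok → permitted
[pbe.le] — σ1 onset /pb/ (2C), coda /∅/ ok; σ2 onset /l/, coda /∅/ ok → permitted
[ri.jli] — σ1 onset /r/, coda /∅/ ok; σ2 onset /jl/ (2C), coda /∅/ ok → permitted
[vu] — σ1 onset /v/, coda /∅/ ok → permitted
[kve] — σ1 onset /kv/ (2C), coda /∅/ ok → permitted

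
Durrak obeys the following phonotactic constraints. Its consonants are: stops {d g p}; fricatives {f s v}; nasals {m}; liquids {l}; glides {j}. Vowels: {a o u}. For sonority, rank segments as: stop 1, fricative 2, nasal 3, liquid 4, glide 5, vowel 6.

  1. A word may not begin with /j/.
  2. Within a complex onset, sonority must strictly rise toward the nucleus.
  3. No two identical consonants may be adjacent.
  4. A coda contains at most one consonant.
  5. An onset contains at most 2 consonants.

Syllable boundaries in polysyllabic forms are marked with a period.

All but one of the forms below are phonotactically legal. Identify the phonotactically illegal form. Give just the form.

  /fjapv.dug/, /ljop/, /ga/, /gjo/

/fjapv.dug/ — violates constraint 4: syllable 1 coda /pv/ has 2 consonants (> 1) → phonotactically illegal
/ljop/ — σ1 onset /lj/ (4→5 rises), coda /p/ ok → phonotactically legal
/ga/ — σ1 onset /g/, coda /∅/ ok → phonotactically legal
/gjo/ — σ1 onset /gj/ (1→5 rises), coda /∅/ ok → phonotactically legal

/fjapv.dug/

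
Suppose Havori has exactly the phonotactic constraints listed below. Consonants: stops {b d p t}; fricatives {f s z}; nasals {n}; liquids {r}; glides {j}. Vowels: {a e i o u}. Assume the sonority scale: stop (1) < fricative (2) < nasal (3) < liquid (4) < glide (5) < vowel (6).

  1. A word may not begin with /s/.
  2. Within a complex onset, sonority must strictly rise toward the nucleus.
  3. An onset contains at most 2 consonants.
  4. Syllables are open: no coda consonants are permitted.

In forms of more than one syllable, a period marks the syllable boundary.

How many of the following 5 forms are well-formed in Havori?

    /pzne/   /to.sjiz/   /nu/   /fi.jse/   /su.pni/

/pzne/ — violates constraint 3: syllable 1 onset /pzn/ has 3 consonants (> 2) → ill-formed
/to.sjiz/ — violates constraint 4: syllable 2 coda /z/ has 1 consonant (> 0) → ill-formed
/nu/ — σ1 onset /n/, coda /∅/ ok → well-formed
/fi.jse/ — violates constraint 2: syllable 2 onset /js/: /j/ (glide, 5) → /s/ (fricative, 2) does not rise → ill-formed
/su.pni/ — violates constraint 1: word begins with /s/ → ill-formed
Well-formed: /nu/ → 1.

1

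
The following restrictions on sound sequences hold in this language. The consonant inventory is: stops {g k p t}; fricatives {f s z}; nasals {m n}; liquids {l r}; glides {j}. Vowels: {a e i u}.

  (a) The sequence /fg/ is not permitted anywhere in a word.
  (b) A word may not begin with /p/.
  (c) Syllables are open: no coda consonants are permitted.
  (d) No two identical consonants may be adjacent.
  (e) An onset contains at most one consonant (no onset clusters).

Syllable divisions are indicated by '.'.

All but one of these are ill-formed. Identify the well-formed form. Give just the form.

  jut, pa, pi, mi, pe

mi

jut — violates constraint (c): syllable 1 coda /t/ has 1 consonant (> 0) → ill-formed
pa — violates constraint (b): word begins with /p/ → ill-formed
pi — violates constraint (b): word begins with /p/ → ill-formed
mi — σ1 onset /m/, coda /∅/ ok → well-formed
pe — violates constraint (b): word begins with /p/ → ill-formed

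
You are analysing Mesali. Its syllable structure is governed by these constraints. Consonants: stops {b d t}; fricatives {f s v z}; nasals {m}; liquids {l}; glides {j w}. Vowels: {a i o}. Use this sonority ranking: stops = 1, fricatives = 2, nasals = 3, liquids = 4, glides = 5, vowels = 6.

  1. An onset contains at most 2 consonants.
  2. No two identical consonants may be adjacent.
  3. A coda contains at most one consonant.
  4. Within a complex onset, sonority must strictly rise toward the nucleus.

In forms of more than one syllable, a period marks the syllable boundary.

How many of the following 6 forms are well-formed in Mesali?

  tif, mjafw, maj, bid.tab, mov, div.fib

tif — σ1 onset /t/, coda /f/ ok → well-formed
mjafw — violates constraint 3: syllable 1 coda /fw/ has 2 consonants (> 1) → ill-formed
maj — σ1 onset /m/, coda /j/ ok → well-formed
bid.tab — σ1 onset /b/, coda /d/ ok; σ2 onset /t/, coda /b/ ok → well-formed
mov — σ1 onset /m/, coda /v/ ok → well-formed
div.fib — σ1 onset /d/, coda /v/ ok; σ2 onset /f/, coda /b/ ok → well-formed
Well-formed: tif, maj, bid.tab, mov, div.fib → 5.

5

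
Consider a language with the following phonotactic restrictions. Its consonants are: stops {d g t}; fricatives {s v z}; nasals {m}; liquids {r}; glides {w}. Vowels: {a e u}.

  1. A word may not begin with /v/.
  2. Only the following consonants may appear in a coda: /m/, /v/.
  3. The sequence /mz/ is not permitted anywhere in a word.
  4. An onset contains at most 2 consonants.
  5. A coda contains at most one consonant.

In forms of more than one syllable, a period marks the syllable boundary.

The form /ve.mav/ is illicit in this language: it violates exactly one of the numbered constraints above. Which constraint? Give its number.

1

/ve.mav/: word begins with /v/.
This is a violation of constraint 1: "A word may not begin with /v/."
The remaining constraints (2, 3, 4, 5) are satisfied.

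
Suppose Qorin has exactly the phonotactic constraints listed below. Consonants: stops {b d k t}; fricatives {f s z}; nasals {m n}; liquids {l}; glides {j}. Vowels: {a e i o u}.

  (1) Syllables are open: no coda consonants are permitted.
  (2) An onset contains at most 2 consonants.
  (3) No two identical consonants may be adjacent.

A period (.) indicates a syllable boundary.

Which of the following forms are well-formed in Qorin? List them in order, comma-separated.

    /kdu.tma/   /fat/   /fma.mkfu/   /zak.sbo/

/kdu.tma/

/kdu.tma/ — σ1 onset /kd/ (2C), coda /∅/ ok; σ2 onset /tm/ (2C), coda /∅/ ok → well-formed
/fat/ — violates constraint 1: syllable 1 coda /t/ has 1 consonant (> 0) → ill-formed
/fma.mkfu/ — violates constraint 2: syllable 2 onset /mkf/ has 3 consonants (> 2) → ill-formed
/zak.sbo/ — violates constraint 1: syllable 1 coda /k/ has 1 consonant (> 0) → ill-formed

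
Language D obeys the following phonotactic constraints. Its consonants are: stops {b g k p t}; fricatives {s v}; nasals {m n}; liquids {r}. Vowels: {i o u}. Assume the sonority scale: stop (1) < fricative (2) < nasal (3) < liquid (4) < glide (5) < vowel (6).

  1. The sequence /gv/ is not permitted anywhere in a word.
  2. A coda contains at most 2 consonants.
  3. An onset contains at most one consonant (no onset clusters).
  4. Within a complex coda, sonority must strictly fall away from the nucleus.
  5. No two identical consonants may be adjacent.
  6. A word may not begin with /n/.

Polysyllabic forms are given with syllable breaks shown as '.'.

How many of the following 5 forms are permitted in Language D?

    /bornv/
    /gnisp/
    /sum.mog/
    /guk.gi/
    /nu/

/bornv/ — violates constraint 2: syllable 1 coda /rnv/ has 3 consonants (> 2) → not permitted
/gnisp/ — violates constraint 3: syllable 1 onset /gn/ has 2 consonants (> 1) → not permitted
/sum.mog/ — violates constraint 5: adjacent identical consonants /mm/ → not permitted
/guk.gi/ — σ1 onset /g/, coda /k/ ok; σ2 onset /g/, coda /∅/ ok → permitted
/nu/ — violates constraint 6: word begins with /n/ → not permitted
Permitted: /guk.gi/ → 1.

1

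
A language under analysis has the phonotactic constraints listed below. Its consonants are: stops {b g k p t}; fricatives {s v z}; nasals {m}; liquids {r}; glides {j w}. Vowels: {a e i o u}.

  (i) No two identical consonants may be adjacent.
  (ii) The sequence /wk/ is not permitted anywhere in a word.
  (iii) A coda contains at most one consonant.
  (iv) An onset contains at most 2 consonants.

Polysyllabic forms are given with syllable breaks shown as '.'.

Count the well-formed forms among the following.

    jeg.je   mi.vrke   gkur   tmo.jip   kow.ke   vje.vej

4

jeg.je — σ1 onset /j/, coda /g/ ok; σ2 onset /j/, coda /∅/ ok → well-formed
mi.vrke — violates constraint (iv): syllable 2 onset /vrk/ has 3 consonants (> 2) → ill-formed
gkur — σ1 onset /gk/ (2C), coda /r/ ok → well-formed
tmo.jip — σ1 onset /tm/ (2C), coda /∅/ ok; σ2 onset /j/, coda /p/ ok → well-formed
kow.ke — violates constraint (ii): contains banned sequence /wk/ → ill-formed
vje.vej — σ1 onset /vj/ (2C), coda /∅/ ok; σ2 onset /v/, coda /j/ ok → well-formed
Well-formed: jeg.je, gkur, tmo.jip, vje.vej → 4.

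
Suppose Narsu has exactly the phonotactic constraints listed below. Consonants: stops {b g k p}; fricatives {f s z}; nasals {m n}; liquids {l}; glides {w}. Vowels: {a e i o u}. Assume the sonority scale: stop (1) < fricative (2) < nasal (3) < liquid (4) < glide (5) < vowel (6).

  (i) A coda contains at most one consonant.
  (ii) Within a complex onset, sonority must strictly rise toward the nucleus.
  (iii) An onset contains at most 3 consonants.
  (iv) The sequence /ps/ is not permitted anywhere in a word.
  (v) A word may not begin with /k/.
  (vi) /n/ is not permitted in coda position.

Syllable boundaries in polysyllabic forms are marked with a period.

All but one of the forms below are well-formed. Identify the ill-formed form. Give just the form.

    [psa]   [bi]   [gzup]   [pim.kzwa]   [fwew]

[psa]

[psa] — violates constraint (iv): contains banned sequence /ps/ → ill-formed
[bi] — σ1 onset /b/, coda /∅/ ok → well-formed
[gzup] — σ1 onset /gz/ (1→2 rises), coda /p/ ok → well-formed
[pim.kzwa] — σ1 onset /p/, coda /m/ ok; σ2 onset /kzw/ (1→2→5 rises), coda /∅/ ok → well-formed
[fwew] — σ1 onset /fw/ (2→5 rises), coda /w/ ok → well-formed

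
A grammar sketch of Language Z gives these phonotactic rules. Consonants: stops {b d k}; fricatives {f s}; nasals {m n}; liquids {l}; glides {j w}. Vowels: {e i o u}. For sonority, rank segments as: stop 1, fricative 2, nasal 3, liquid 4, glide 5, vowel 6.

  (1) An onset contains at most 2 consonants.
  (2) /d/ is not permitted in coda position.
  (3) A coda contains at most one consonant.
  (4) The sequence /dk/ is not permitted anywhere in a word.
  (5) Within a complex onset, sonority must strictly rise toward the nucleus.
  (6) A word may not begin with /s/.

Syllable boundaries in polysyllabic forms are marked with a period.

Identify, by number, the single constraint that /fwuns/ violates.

3

/fwuns/: syllable 1 coda /ns/ has 2 consonants (> 1).
This is a violation of constraint 3: "A coda contains at most one consonant."
The remaining constraints (1, 2, 4, 5, 6) are satisfied.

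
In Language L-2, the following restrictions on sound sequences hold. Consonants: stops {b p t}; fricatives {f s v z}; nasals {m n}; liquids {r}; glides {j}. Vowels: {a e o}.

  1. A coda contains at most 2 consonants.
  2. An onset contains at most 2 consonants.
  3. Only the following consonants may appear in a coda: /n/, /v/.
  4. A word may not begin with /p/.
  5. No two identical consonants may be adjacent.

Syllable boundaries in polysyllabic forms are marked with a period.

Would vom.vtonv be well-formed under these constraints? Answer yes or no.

no

vom.vtonv — violates constraint 3: syllable 1 coda contains /m/, which is not a licensed coda consonant → ill-formed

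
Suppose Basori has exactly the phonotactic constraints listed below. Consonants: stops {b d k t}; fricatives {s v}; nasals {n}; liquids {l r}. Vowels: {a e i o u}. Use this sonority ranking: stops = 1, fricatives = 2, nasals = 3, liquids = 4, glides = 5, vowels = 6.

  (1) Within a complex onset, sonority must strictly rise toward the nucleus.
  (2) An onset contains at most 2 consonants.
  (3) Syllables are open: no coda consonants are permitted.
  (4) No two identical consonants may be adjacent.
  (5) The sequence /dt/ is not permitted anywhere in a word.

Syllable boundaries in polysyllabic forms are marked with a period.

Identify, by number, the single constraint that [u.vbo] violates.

[u.vbo]: syllable 2 onset /vb/: /v/ (fricative, 2) → /b/ (stop, 1) does not rise.
This is a violation of constraint 1: "Within a complex onset, sonority must strictly rise toward the nucleus."
The remaining constraints (2, 3, 4, 5) are satisfied.

1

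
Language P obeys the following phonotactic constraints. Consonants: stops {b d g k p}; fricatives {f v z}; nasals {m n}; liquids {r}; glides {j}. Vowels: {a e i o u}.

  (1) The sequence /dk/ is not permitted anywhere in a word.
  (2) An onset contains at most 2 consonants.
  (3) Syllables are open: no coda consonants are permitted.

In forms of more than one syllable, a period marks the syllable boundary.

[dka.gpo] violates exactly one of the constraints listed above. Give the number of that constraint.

1

[dka.gpo]: contains banned sequence /dk/.
This is a violation of constraint 1: "The sequence /dk/ is not permitted anywhere in a word."
The remaining constraints (2, 3) are satisfied.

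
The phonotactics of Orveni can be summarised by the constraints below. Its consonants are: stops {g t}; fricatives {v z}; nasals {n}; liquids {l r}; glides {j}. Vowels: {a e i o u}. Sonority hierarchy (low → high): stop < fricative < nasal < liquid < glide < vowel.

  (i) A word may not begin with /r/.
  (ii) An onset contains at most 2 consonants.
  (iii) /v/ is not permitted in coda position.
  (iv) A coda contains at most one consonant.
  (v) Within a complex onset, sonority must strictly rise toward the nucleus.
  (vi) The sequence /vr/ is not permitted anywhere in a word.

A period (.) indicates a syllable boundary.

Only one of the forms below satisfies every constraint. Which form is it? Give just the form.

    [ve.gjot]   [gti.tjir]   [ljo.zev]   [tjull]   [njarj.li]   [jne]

[ve.gjot]

[ve.gjot] — σ1 onset /v/, coda /∅/ ok; σ2 onset /gj/ (1→5 rises), coda /t/ ok → well-formed
[gti.tjir] — violates constraint (v): syllable 1 onset /gt/: /g/ (stop, 1) → /t/ (stop, 1) does not rise → ill-formed
[ljo.zev] — violates constraint (iii): syllable 2 coda contains /v/ → ill-formed
[tjull] — violates constraint (iv): syllable 1 coda /ll/ has 2 consonants (> 1) → ill-formed
[njarj.li] — violates constraint (iv): syllable 1 coda /rj/ has 2 consonants (> 1) → ill-formed
[jne] — violates constraint (v): syllable 1 onset /jn/: /j/ (glide, 5) → /n/ (nasal, 3) does not rise → ill-formed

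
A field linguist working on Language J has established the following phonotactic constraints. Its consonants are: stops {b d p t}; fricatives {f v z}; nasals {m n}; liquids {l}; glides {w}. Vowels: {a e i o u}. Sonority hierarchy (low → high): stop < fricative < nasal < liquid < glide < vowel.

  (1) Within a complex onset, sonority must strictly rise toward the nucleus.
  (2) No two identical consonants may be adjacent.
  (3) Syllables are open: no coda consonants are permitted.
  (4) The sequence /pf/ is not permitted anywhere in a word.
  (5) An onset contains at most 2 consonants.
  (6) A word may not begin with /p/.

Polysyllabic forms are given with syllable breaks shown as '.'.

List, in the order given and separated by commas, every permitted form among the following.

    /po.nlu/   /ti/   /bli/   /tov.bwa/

/po.nlu/ — violates constraint 6: word begins with /p/ → not permitted
/ti/ — σ1 onset /t/, coda /∅/ ok → permitted
/bli/ — σ1 onset /bl/ (1→4 rises), coda /∅/ ok → permitted
/tov.bwa/ — violates constraint 3: syllable 1 coda /v/ has 1 consonant (> 0) → not permitted

/ti/, /bli/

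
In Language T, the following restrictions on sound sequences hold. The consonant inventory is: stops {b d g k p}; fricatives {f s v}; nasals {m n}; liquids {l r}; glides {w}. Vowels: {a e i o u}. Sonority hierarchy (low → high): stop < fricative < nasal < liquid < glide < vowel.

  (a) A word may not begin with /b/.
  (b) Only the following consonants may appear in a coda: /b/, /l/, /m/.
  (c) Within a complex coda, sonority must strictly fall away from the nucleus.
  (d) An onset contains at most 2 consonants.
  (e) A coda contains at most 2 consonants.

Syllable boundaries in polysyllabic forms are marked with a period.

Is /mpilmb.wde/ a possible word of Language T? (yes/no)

/mpilmb.wde/ — violates constraint (e): syllable 1 coda /lmb/ has 3 consonants (> 2) → illicit

no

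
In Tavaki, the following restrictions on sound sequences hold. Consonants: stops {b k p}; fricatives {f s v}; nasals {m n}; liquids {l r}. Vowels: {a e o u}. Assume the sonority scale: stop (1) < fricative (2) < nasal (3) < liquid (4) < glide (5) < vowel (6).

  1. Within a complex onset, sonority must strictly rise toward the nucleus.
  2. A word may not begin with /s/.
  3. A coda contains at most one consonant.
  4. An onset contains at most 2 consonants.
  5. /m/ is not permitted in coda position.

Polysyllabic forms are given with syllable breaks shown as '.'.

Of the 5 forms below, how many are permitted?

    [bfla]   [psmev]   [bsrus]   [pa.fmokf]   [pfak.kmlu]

0

[bfla] — violates constraint 4: syllable 1 onset /bfl/ has 3 consonants (> 2) → not permitted
[psmev] — violates constraint 4: syllable 1 onset /psm/ has 3 consonants (> 2) → not permitted
[bsrus] — violates constraint 4: syllable 1 onset /bsr/ has 3 consonants (> 2) → not permitted
[pa.fmokf] — violates constraint 3: syllable 2 coda /kf/ has 2 consonants (> 1) → not permitted
[pfak.kmlu] — violates constraint 4: syllable 2 onset /kml/ has 3 consonants (> 2) → not permitted
No form is permitted → 0.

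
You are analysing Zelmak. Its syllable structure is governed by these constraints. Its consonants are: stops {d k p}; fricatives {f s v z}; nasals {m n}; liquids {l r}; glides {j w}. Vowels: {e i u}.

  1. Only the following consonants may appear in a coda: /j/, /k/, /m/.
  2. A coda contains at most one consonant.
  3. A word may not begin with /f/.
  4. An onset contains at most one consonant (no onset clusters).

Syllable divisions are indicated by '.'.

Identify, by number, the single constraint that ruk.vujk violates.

2

ruk.vujk: syllable 2 coda /jk/ has 2 consonants (> 1).
This is a violation of constraint 2: "A coda contains at most one consonant."
The remaining constraints (1, 3, 4) are satisfied.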